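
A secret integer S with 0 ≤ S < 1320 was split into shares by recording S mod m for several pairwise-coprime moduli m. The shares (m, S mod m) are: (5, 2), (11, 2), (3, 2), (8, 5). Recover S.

1157

The moduli are pairwise coprime; N = 5·11·3·8 = 1320.
N/5 = 264; 264 ≡ 4 (mod 5); 4·4 ≡ 1, so inverse 4.
N/11 = 120; 120 ≡ 10 (mod 11); 10·10 ≡ 1, so inverse 10.
N/3 = 440; 440 ≡ 2 (mod 3); 2·2 ≡ 1, so inverse 2.
N/8 = 165; 165 ≡ 5 (mod 8); 5·5 ≡ 1, so inverse 5.
S ≡ 2·264·4 + 2·120·10 + 2·440·2 + 5·165·5 = 10397.
10397 mod 1320 = 1157.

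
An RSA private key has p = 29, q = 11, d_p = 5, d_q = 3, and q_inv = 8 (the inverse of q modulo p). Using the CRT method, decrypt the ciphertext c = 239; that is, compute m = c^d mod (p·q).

248

m₁ = c^(d_p) mod p: c ≡ 7 (mod 29), and 7^5 mod 29 = 16.
m₂ = c^(d_q) mod q: c ≡ 8 (mod 11), and 8^3 mod 11 = 6.
h = q_inv·(m₁ − m₂) mod p = 8·(16 − 6) mod 29 = 22.
m = m₂ + h·q = 6 + 22·11 = 248.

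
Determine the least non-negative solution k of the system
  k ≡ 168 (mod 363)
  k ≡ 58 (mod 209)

894

Combine the congruences pairwise.
gcd(363, 209) = 11 and 11 | (58 − 168), so the pair is consistent; merging gives k ≡ 894 (mod 6897), where 6897 = lcm(363, 209).
The solution is unique modulo lcm(363, 209) = 6897.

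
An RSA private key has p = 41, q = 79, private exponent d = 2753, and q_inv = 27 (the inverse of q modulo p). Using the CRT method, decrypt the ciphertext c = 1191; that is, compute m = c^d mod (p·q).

2247

d_p = d mod (p−1) = 2753 mod 40 = 33; d_q = d mod (q−1) = 23.
m₁ = c^(d_p) mod p: c ≡ 2 (mod 41), and 2^33 mod 41 = 33.
m₂ = c^(d_q) mod q: c ≡ 6 (mod 79), and 6^23 mod 79 = 35.
h = q_inv·(m₁ − m₂) mod p = 27·(33 − 35) mod 41 = 28.
m = m₂ + h·q = 35 + 28·79 = 2247.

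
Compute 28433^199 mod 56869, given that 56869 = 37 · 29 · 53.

Mod 37: 28433 ≡ 17; by Fermat, exponent reduces to 199 mod 36 = 19; 17^19 ≡ 20 (mod 37).
Mod 29: 28433 ≡ 13; by Fermat, exponent reduces to 199 mod 28 = 3; 13^3 ≡ 22 (mod 29).
Mod 53: 28433 ≡ 25; by Fermat, exponent reduces to 199 mod 52 = 43; 25^43 ≡ 38 (mod 53).
Combine by CRT: x ≡ 20 (mod 37), x ≡ 22 (mod 29), x ≡ 38 (mod 53) ⇒ x ≡ 5126 (mod 56869).

5126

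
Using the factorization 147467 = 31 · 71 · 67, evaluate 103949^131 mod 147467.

Mod 31: 103949 ≡ 6; by Fermat, exponent reduces to 131 mod 30 = 11; 6^11 ≡ 26 (mod 31).
Mod 71: 103949 ≡ 5; by Fermat, exponent reduces to 131 mod 70 = 61; 5^61 ≡ 5 (mod 71).
Mod 67: 103949 ≡ 32; by Fermat, exponent reduces to 131 mod 66 = 65; 32^65 ≡ 44 (mod 67).
Combine by CRT: x ≡ 26 (mod 31), x ≡ 5 (mod 71), x ≡ 44 (mod 67) ⇒ x ≡ 28050 (mod 147467).

28050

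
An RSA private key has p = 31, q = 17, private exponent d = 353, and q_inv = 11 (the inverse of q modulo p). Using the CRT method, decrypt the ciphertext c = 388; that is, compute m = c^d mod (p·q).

252

d_p = d mod (p−1) = 353 mod 30 = 23; d_q = d mod (q−1) = 1.
m₁ = c^(d_p) mod p: c ≡ 16 (mod 31), and 16^23 mod 31 = 4.
m₂ = c^(d_q) mod q: c ≡ 14 (mod 17), and 14^1 mod 17 = 14.
h = q_inv·(m₁ − m₂) mod p = 11·(4 − 14) mod 31 = 14.
m = m₂ + h·q = 14 + 14·17 = 252.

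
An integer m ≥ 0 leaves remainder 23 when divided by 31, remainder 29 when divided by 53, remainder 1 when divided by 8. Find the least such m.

From m ≡ 23 (mod 31) write m = 23 + 31t. Substituting into m ≡ 29 (mod 53) gives 31t ≡ 6 (mod 53), and since 31⁻¹ ≡ 12 (mod 53), t ≡ 19. Hence m ≡ 23 + 31·19 = 612 (mod 1643).
From m ≡ 612 (mod 1643) write m = 612 + 1643t. Substituting into m ≡ 1 (mod 8) gives 1643t ≡ 5 (mod 8), and since 3⁻¹ ≡ 3 (mod 8), t ≡ 7. Hence m ≡ 612 + 1643·7 = 12113 (mod 13144).

12113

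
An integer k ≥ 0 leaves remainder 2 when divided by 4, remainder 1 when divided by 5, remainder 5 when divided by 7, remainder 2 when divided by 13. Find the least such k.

1146

From k ≡ 2 (mod 4) write k = 2 + 4t. Substituting into k ≡ 1 (mod 5) gives 4t ≡ 4 (mod 5), and since 4⁻¹ ≡ 4 (mod 5), t ≡ 1. Hence k ≡ 2 + 4·1 = 6 (mod 20).
From k ≡ 6 (mod 20) write k = 6 + 20t. Substituting into k ≡ 5 (mod 7) gives 20t ≡ 6 (mod 7), and since 6⁻¹ ≡ 6 (mod 7), t ≡ 1. Hence k ≡ 6 + 20·1 = 26 (mod 140).
From k ≡ 26 (mod 140) write k = 26 + 140t. Substituting into k ≡ 2 (mod 13) gives 140t ≡ 2 (mod 13), and since 10⁻¹ ≡ 4 (mod 13), t ≡ 8. Hence k ≡ 26 + 140·8 = 1146 (mod 1820).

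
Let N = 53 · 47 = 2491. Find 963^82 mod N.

Mod 53: 963 ≡ 9; by Fermat, exponent reduces to 82 mod 52 = 30; 9^30 ≡ 42 (mod 53).
Mod 47: 963 ≡ 23; by Fermat, exponent reduces to 82 mod 46 = 36; 23^36 ≡ 37 (mod 47).
Combine by CRT: x ≡ 42 (mod 53), x ≡ 37 (mod 47) ⇒ x ≡ 413 (mod 2491).

413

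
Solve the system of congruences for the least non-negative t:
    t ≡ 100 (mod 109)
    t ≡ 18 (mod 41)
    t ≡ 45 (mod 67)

236957

From t ≡ 100 (mod 109) write t = 100 + 109s. Substituting into t ≡ 18 (mod 41) gives 109s ≡ 0 (mod 41), and since 27⁻¹ ≡ 38 (mod 41), s ≡ 0. Hence t ≡ 100 + 109·0 = 100 (mod 4469).
From t ≡ 100 (mod 4469) write t = 100 + 4469s. Substituting into t ≡ 45 (mod 67) gives 4469s ≡ 12 (mod 67), and since 47⁻¹ ≡ 10 (mod 67), s ≡ 53. Hence t ≡ 100 + 4469·53 = 236957 (mod 299423).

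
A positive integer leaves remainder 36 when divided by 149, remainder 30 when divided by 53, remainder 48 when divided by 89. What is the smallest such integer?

The moduli are pairwise coprime; M = 149·53·89 = 702833.
M/149 = 4717; 4717 ≡ 98 (mod 149); 98·111 ≡ 1, so inverse 111.
M/53 = 13261; 13261 ≡ 11 (mod 53); 11·29 ≡ 1, so inverse 29.
M/89 = 7897; 7897 ≡ 65 (mod 89); 65·63 ≡ 1, so inverse 63.
N ≡ 36·4717·111 + 30·13261·29 + 48·7897·63 = 54266730.
54266730 mod 702833 = 148589.

148589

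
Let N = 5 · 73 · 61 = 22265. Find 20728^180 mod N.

Mod 5: 20728 ≡ 3; since 4 | 180, by Fermat 3^180 ≡ 1 (mod 5).
Mod 73: 20728 ≡ 69; by Fermat, exponent reduces to 180 mod 72 = 36; 69^36 ≡ 1 (mod 73).
Mod 61: 20728 ≡ 49; since 60 | 180, by Fermat 49^180 ≡ 1 (mod 61).
Combine by CRT: x ≡ 1 (mod 5), x ≡ 1 (mod 73), x ≡ 1 (mod 61) ⇒ x ≡ 1 (mod 22265).

1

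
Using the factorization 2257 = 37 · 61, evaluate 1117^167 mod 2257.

1896

Mod 37: 1117 ≡ 7; by Fermat, exponent reduces to 167 mod 36 = 23; 7^23 ≡ 9 (mod 37).
Mod 61: 1117 ≡ 19; by Fermat, exponent reduces to 167 mod 60 = 47; 19^47 ≡ 5 (mod 61).
Combine by CRT: x ≡ 9 (mod 37), x ≡ 5 (mod 61) ⇒ x ≡ 1896 (mod 2257).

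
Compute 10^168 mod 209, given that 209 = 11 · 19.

Mod 11: 10 ≡ 10; by Fermat, exponent reduces to 168 mod 10 = 8; 10^8 ≡ 1 (mod 11).
Mod 19: 10 ≡ 10; by Fermat, exponent reduces to 168 mod 18 = 6; 10^6 ≡ 11 (mod 19).
Combine by CRT: x ≡ 1 (mod 11), x ≡ 11 (mod 19) ⇒ x ≡ 144 (mod 209).

144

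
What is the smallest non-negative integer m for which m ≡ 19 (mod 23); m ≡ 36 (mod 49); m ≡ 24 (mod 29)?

The moduli are pairwise coprime; N = 23·49·29 = 32683.
N/23 = 1421; 1421 ≡ 18 (mod 23); 18·9 ≡ 1, so inverse 9.
N/49 = 667; 667 ≡ 30 (mod 49); 30·18 ≡ 1, so inverse 18.
N/29 = 1127; 1127 ≡ 25 (mod 29); 25·7 ≡ 1, so inverse 7.
m ≡ 19·1421·9 + 36·667·18 + 24·1127·7 = 864543.
864543 mod 32683 = 14785.

14785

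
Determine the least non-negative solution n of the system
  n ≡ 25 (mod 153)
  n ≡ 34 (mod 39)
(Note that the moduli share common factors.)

1555

gcd(153, 39) = 3 and 3 | (34 − 25), so the pair is consistent; merging gives n ≡ 1555 (mod 1989), where 1989 = lcm(153, 39).
The solution is unique modulo lcm(153, 39) = 1989.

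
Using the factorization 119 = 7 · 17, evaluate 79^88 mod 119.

16

Mod 7: 79 ≡ 2; by Fermat, exponent reduces to 88 mod 6 = 4; 2^4 ≡ 2 (mod 7).
Mod 17: 79 ≡ 11; by Fermat, exponent reduces to 88 mod 16 = 8; 11^8 ≡ 16 (mod 17).
Combine by CRT: x ≡ 2 (mod 7), x ≡ 16 (mod 17) ⇒ x ≡ 16 (mod 119).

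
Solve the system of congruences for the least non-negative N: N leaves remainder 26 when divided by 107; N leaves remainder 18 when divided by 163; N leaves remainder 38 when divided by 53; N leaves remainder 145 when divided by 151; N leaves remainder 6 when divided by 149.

10414203026

The moduli are pairwise coprime; M = 107·163·53·151·149 = 20797468127.
M/107 = 194368861; 194368861 ≡ 44 (mod 107); 44·90 ≡ 1, so inverse 90.
M/163 = 127591829; 127591829 ≡ 156 (mod 163); 156·93 ≡ 1, so inverse 93.
M/53 = 392405059; 392405059 ≡ 2 (mod 53); 2·27 ≡ 1, so inverse 27.
M/151 = 137731577; 137731577 ≡ 98 (mod 151); 98·94 ≡ 1, so inverse 94.
M/149 = 139580323; 139580323 ≡ 103 (mod 149); 103·68 ≡ 1, so inverse 68.
N ≡ 26·194368861·90 + 18·127591829·93 + 38·392405059·27 + 145·137731577·94 + 6·139580323·68 = 3005249613314.
3005249613314 mod 20797468127 = 10414203026.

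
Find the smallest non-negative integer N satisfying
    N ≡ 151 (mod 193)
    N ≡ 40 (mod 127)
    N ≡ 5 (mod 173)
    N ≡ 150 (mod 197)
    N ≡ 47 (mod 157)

The moduli are pairwise coprime; M = 193·127·173·197·157 = 131151424387.
M/193 = 679541059; 679541059 ≡ 25 (mod 193); 25·139 ≡ 1, so inverse 139.
M/127 = 1032688381; 1032688381 ≡ 73 (mod 127); 73·87 ≡ 1, so inverse 87.
M/173 = 758100719; 758100719 ≡ 14 (mod 173); 14·136 ≡ 1, so inverse 136.
M/197 = 665743271; 665743271 ≡ 92 (mod 197); 92·15 ≡ 1, so inverse 15.
M/157 = 835359391; 835359391 ≡ 71 (mod 157); 71·115 ≡ 1, so inverse 115.
N ≡ 151·679541059·139 + 40·1032688381·87 + 5·758100719·136 + 150·665743271·15 + 47·835359391·115 = 24385191210256.
24385191210256 mod 131151424387 = 122177698661.

122177698661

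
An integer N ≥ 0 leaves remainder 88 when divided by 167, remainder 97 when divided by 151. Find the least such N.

Combine the congruences pairwise.
From N ≡ 88 (mod 167) write N = 88 + 167t. Substituting into N ≡ 97 (mod 151) gives 167t ≡ 9 (mod 151), and since 16⁻¹ ≡ 85 (mod 151), t ≡ 10. Hence N ≡ 88 + 167·10 = 1758 (mod 25217).

1758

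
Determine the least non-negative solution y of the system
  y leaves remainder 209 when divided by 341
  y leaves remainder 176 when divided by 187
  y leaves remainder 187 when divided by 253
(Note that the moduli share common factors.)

29535

Combine the congruences pairwise.
gcd(341, 187) = 11 and 11 | (176 − 209), so the pair is consistent; merging gives y ≡ 550 (mod 5797), where 5797 = lcm(341, 187).
gcd(5797, 253) = 11 and 11 | (187 − 550), so the pair is consistent; merging gives y ≡ 29535 (mod 133331), where 133331 = lcm(5797, 253).
The solution is unique modulo lcm(341, 187, 253) = 133331.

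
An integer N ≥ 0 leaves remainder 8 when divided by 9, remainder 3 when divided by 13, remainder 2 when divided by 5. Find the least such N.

107

The moduli are pairwise coprime; M = 9·13·5 = 585.
M/9 = 65; 65 ≡ 2 (mod 9); 2·5 ≡ 1, so inverse 5.
M/13 = 45; 45 ≡ 6 (mod 13); 6·11 ≡ 1, so inverse 11.
M/5 = 117; 117 ≡ 2 (mod 5); 2·3 ≡ 1, so inverse 3.
N ≡ 8·65·5 + 3·45·11 + 2·117·3 = 4787.
4787 mod 585 = 107.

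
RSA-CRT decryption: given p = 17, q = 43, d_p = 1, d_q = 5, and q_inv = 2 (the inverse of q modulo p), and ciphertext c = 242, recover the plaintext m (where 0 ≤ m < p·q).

667

m₁ = c^(d_p) mod p: c ≡ 4 (mod 17), and 4^1 mod 17 = 4.
m₂ = c^(d_q) mod q: c ≡ 27 (mod 43), and 27^5 mod 43 = 22.
h = q_inv·(m₁ − m₂) mod p = 2·(4 − 22) mod 17 = 15.
m = m₂ + h·q = 22 + 15·43 = 667.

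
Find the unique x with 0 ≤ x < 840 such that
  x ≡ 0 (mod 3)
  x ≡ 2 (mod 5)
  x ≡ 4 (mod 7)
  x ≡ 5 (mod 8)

837

From x ≡ 0 (mod 3) write x = 0 + 3t. Substituting into x ≡ 2 (mod 5) gives 3t ≡ 2 (mod 5), and since 3⁻¹ ≡ 2 (mod 5), t ≡ 4. Hence x ≡ 0 + 3·4 = 12 (mod 15).
From x ≡ 12 (mod 15) write x = 12 + 15t. Substituting into x ≡ 4 (mod 7) gives 15t ≡ 6 (mod 7), and since 1⁻¹ ≡ 1 (mod 7), t ≡ 6. Hence x ≡ 12 + 15·6 = 102 (mod 105).
From x ≡ 102 (mod 105) write x = 102 + 105t. Substituting into x ≡ 5 (mod 8) gives 105t ≡ 7 (mod 8), and since 1⁻¹ ≡ 1 (mod 8), t ≡ 7. Hence x ≡ 102 + 105·7 = 837 (mod 840).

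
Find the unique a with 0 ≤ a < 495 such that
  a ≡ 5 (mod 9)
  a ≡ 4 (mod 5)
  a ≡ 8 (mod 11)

The moduli are pairwise coprime; N = 9·5·11 = 495.
N/9 = 55; 55 ≡ 1 (mod 9), inverse 1.
N/5 = 99; 99 ≡ 4 (mod 5); 4·4 ≡ 1, so inverse 4.
N/11 = 45; 45 ≡ 1 (mod 11), inverse 1.
a ≡ 5·55·1 + 4·99·4 + 8·45·1 = 2219.
2219 mod 495 = 239.

239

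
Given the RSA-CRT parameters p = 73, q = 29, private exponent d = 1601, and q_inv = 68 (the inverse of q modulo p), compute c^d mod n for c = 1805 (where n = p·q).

d_p = d mod (p−1) = 1601 mod 72 = 17; d_q = d mod (q−1) = 5.
m₁ = c^(d_p) mod p: c ≡ 53 (mod 73), and 53^17 mod 73 = 68.
m₂ = c^(d_q) mod q: c ≡ 7 (mod 29), and 7^5 mod 29 = 16.
h = q_inv·(m₁ − m₂) mod p = 68·(68 − 16) mod 73 = 32.
m = m₂ + h·q = 16 + 32·29 = 944.

944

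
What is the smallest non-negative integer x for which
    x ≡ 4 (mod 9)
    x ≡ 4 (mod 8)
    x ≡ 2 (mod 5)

292

From x ≡ 4 (mod 9) write x = 4 + 9t. Substituting into x ≡ 4 (mod 8) gives 9t ≡ 0 (mod 8), and since 1⁻¹ ≡ 1 (mod 8), t ≡ 0. Hence x ≡ 4 + 9·0 = 4 (mod 72).
From x ≡ 4 (mod 72) write x = 4 + 72t. Substituting into x ≡ 2 (mod 5) gives 72t ≡ 3 (mod 5), and since 2⁻¹ ≡ 3 (mod 5), t ≡ 4. Hence x ≡ 4 + 72·4 = 292 (mod 360).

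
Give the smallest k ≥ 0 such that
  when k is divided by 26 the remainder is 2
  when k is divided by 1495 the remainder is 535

2030

gcd(26, 1495) = 13 and 13 | (535 − 2), so the pair is consistent; merging gives k ≡ 2030 (mod 2990), where 2990 = lcm(26, 1495).
The solution is unique modulo lcm(26, 1495) = 2990.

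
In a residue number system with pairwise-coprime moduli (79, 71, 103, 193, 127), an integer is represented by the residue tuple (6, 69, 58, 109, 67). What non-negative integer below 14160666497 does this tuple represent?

10449634235

From x ≡ 6 (mod 79) write x = 6 + 79t. Substituting into x ≡ 69 (mod 71) gives 79t ≡ 63 (mod 71), and since 8⁻¹ ≡ 9 (mod 71), t ≡ 70. Hence x ≡ 6 + 79·70 = 5536 (mod 5609).
From x ≡ 5536 (mod 5609) write x = 5536 + 5609t. Substituting into x ≡ 58 (mod 103) gives 5609t ≡ 84 (mod 103), and since 47⁻¹ ≡ 57 (mod 103), t ≡ 50. Hence x ≡ 5536 + 5609·50 = 285986 (mod 577727).
From x ≡ 285986 (mod 577727) write x = 285986 + 577727t. Substituting into x ≡ 109 (mod 193) gives 577727t ≡ 149 (mod 193), and since 78⁻¹ ≡ 146 (mod 193), t ≡ 138. Hence x ≡ 285986 + 577727·138 = 80012312 (mod 111501311).
From x ≡ 80012312 (mod 111501311) write x = 80012312 + 111501311t. Substituting into x ≡ 67 (mod 127) gives 111501311t ≡ 41 (mod 127), and since 10⁻¹ ≡ 89 (mod 127), t ≡ 93. Hence x ≡ 80012312 + 111501311·93 = 10449634235 (mod 14160666497).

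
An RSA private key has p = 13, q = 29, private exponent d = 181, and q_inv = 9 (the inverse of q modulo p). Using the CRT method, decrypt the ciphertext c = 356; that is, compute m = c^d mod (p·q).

d_p = d mod (p−1) = 181 mod 12 = 1; d_q = d mod (q−1) = 13.
m₁ = c^(d_p) mod p: c ≡ 5 (mod 13), and 5^1 mod 13 = 5.
m₂ = c^(d_q) mod q: c ≡ 8 (mod 29), and 8^13 mod 29 = 18.
h = q_inv·(m₁ − m₂) mod p = 9·(5 − 18) mod 13 = 0.
m = m₂ + h·q = 18 + 0·29 = 18.

18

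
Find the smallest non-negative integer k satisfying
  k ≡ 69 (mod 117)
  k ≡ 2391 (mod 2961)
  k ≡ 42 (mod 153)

gcd(117, 2961) = 9 and 9 | (2391 − 69), so the pair is consistent; merging gives k ≡ 23118 (mod 38493), where 38493 = lcm(117, 2961).
gcd(38493, 153) = 9 and 9 | (42 − 23118), so the pair is consistent; merging gives k ≡ 100104 (mod 654381), where 654381 = lcm(38493, 153).
The solution is unique modulo lcm(117, 2961, 153) = 654381.

100104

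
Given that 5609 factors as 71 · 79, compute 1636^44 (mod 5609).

371

Mod 71: 1636 ≡ 3; 3^44 ≡ 16 (mod 71).
Mod 79: 1636 ≡ 56; 56^44 ≡ 55 (mod 79).
Combine by CRT: x ≡ 16 (mod 71), x ≡ 55 (mod 79) ⇒ x ≡ 371 (mod 5609).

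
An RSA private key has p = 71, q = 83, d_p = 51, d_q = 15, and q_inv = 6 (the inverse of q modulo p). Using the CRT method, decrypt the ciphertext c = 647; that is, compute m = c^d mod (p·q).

m₁ = c^(d_p) mod p: c ≡ 8 (mod 71), and 8^51 mod 71 = 27.
m₂ = c^(d_q) mod q: c ≡ 66 (mod 83), and 66^15 mod 83 = 46.
h = q_inv·(m₁ − m₂) mod p = 6·(27 − 46) mod 71 = 28.
m = m₂ + h·q = 46 + 28·83 = 2370.

2370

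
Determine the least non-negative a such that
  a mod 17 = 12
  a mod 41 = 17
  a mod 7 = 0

3871

From a ≡ 12 (mod 17) write a = 12 + 17t. Substituting into a ≡ 17 (mod 41) gives 17t ≡ 5 (mod 41), and since 17⁻¹ ≡ 29 (mod 41), t ≡ 22. Hence a ≡ 12 + 17·22 = 386 (mod 697).
From a ≡ 386 (mod 697) write a = 386 + 697t. Substituting into a ≡ 0 (mod 7) gives 697t ≡ 6 (mod 7), and since 4⁻¹ ≡ 2 (mod 7), t ≡ 5. Hence a ≡ 386 + 697·5 = 3871 (mod 4879).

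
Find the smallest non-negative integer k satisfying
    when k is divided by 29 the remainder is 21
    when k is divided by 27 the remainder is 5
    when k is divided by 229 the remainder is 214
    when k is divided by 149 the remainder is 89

21779717

The moduli are pairwise coprime; N = 29·27·229·149 = 26716743.
N/29 = 921267; 921267 ≡ 24 (mod 29); 24·23 ≡ 1, so inverse 23.
N/27 = 989509; 989509 ≡ 13 (mod 27); 13·25 ≡ 1, so inverse 25.
N/229 = 116667; 116667 ≡ 106 (mod 229); 106·175 ≡ 1, so inverse 175.
N/149 = 179307; 179307 ≡ 60 (mod 149); 60·77 ≡ 1, so inverse 77.
k ≡ 21·921267·23 + 5·989509·25 + 214·116667·175 + 89·179307·77 = 6166630607.
6166630607 mod 26716743 = 21779717.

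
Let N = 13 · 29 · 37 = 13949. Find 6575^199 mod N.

12828

Mod 13: 6575 ≡ 10; by Fermat, exponent reduces to 199 mod 12 = 7; 10^7 ≡ 10 (mod 13).
Mod 29: 6575 ≡ 21; by Fermat, exponent reduces to 199 mod 28 = 3; 21^3 ≡ 10 (mod 29).
Mod 37: 6575 ≡ 26; by Fermat, exponent reduces to 199 mod 36 = 19; 26^19 ≡ 26 (mod 37).
Combine by CRT: x ≡ 10 (mod 13), x ≡ 10 (mod 29), x ≡ 26 (mod 37) ⇒ x ≡ 12828 (mod 13949).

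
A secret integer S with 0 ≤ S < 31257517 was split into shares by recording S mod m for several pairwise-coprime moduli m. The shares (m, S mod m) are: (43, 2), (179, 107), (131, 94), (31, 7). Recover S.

From S ≡ 2 (mod 43) write S = 2 + 43t. Substituting into S ≡ 107 (mod 179) gives 43t ≡ 105 (mod 179), and since 43⁻¹ ≡ 25 (mod 179), t ≡ 119. Hence S ≡ 2 + 43·119 = 5119 (mod 7697).
From S ≡ 5119 (mod 7697) write S = 5119 + 7697t. Substituting into S ≡ 94 (mod 131) gives 7697t ≡ 84 (mod 131), and since 99⁻¹ ≡ 45 (mod 131), t ≡ 112. Hence S ≡ 5119 + 7697·112 = 867183 (mod 1008307).
From S ≡ 867183 (mod 1008307) write S = 867183 + 1008307t. Substituting into S ≡ 7 (mod 31) gives 1008307t ≡ 18 (mod 31), and since 1⁻¹ ≡ 1 (mod 31), t ≡ 18. Hence S ≡ 867183 + 1008307·18 = 19016709 (mod 31257517).

19016709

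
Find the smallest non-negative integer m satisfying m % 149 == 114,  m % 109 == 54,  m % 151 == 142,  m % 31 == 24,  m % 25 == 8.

The moduli are pairwise coprime; N = 149·109·151·31·25 = 1900603025.
N/149 = 12755725; 12755725 ≡ 133 (mod 149); 133·121 ≡ 1, so inverse 121.
N/109 = 17436725; 17436725 ≡ 104 (mod 109); 104·87 ≡ 1, so inverse 87.
N/151 = 12586775; 12586775 ≡ 19 (mod 151); 19·8 ≡ 1, so inverse 8.
N/31 = 61309775; 61309775 ≡ 21 (mod 31); 21·3 ≡ 1, so inverse 3.
N/25 = 76024121; 76024121 ≡ 21 (mod 25); 21·6 ≡ 1, so inverse 6.
m ≡ 114·12755725·121 + 54·17436725·87 + 142·12586775·8 + 24·61309775·3 + 8·76024121·6 = 280232242708.
280232242708 mod 1900603025 = 843598033.

843598033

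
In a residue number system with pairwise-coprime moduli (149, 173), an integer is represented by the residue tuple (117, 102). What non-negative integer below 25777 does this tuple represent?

From x ≡ 117 (mod 149) write x = 117 + 149t. Substituting into x ≡ 102 (mod 173) gives 149t ≡ 158 (mod 173), and since 149⁻¹ ≡ 36 (mod 173), t ≡ 152. Hence x ≡ 117 + 149·152 = 22765 (mod 25777).

22765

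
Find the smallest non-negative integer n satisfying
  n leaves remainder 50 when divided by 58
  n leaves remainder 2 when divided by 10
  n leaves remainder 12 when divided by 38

1152

gcd(58, 10) = 2 and 2 | (2 − 50), so the pair is consistent; merging gives n ≡ 282 (mod 290), where 290 = lcm(58, 10).
gcd(290, 38) = 2 and 2 | (12 − 282), so the pair is consistent; merging gives n ≡ 1152 (mod 5510), where 5510 = lcm(290, 38).
The solution is unique modulo lcm(58, 10, 38) = 5510.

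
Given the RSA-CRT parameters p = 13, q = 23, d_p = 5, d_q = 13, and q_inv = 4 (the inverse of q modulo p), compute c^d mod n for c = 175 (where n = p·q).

80

m₁ = c^(d_p) mod p: c ≡ 6 (mod 13), and 6^5 mod 13 = 2.
m₂ = c^(d_q) mod q: c ≡ 14 (mod 23), and 14^13 mod 23 = 11.
h = q_inv·(m₁ − m₂) mod p = 4·(2 − 11) mod 13 = 3.
m = m₂ + h·q = 11 + 3·23 = 80.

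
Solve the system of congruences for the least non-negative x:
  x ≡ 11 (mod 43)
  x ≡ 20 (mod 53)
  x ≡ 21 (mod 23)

The moduli are pairwise coprime; N = 43·53·23 = 52417.
N/43 = 1219; 1219 ≡ 15 (mod 43); 15·23 ≡ 1, so inverse 23.
N/53 = 989; 989 ≡ 35 (mod 53); 35·50 ≡ 1, so inverse 50.
N/23 = 2279; 2279 ≡ 2 (mod 23); 2·12 ≡ 1, so inverse 12.
x ≡ 11·1219·23 + 20·989·50 + 21·2279·12 = 1871715.
1871715 mod 52417 = 37120.

37120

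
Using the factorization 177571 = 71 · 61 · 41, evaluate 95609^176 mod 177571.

100082

Mod 71: 95609 ≡ 43; by Fermat, exponent reduces to 176 mod 70 = 36; 43^36 ≡ 43 (mod 71).
Mod 61: 95609 ≡ 22; by Fermat, exponent reduces to 176 mod 60 = 56; 22^56 ≡ 42 (mod 61).
Mod 41: 95609 ≡ 38; by Fermat, exponent reduces to 176 mod 40 = 16; 38^16 ≡ 1 (mod 41).
Combine by CRT: x ≡ 43 (mod 71), x ≡ 42 (mod 61), x ≡ 1 (mod 41) ⇒ x ≡ 100082 (mod 177571).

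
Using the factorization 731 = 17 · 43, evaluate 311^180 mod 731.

64

Mod 17: 311 ≡ 5; by Fermat, exponent reduces to 180 mod 16 = 4; 5^4 ≡ 13 (mod 17).
Mod 43: 311 ≡ 10; by Fermat, exponent reduces to 180 mod 42 = 12; 10^12 ≡ 21 (mod 43).
Combine by CRT: x ≡ 13 (mod 17), x ≡ 21 (mod 43) ⇒ x ≡ 64 (mod 731).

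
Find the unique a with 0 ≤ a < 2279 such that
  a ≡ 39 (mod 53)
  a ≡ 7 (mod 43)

781

From a ≡ 39 (mod 53) write a = 39 + 53t. Substituting into a ≡ 7 (mod 43) gives 53t ≡ 11 (mod 43), and since 10⁻¹ ≡ 13 (mod 43), t ≡ 14. Hence a ≡ 39 + 53·14 = 781 (mod 2279).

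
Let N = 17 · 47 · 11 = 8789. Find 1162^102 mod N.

8321

Mod 17: 1162 ≡ 6; by Fermat, exponent reduces to 102 mod 16 = 6; 6^6 ≡ 8 (mod 17).
Mod 47: 1162 ≡ 34; by Fermat, exponent reduces to 102 mod 46 = 10; 34^10 ≡ 2 (mod 47).
Mod 11: 1162 ≡ 7; by Fermat, exponent reduces to 102 mod 10 = 2; 7^2 ≡ 5 (mod 11).
Combine by CRT: x ≡ 8 (mod 17), x ≡ 2 (mod 47), x ≡ 5 (mod 11) ⇒ x ≡ 8321 (mod 8789).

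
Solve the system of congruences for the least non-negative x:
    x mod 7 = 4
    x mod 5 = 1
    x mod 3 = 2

The moduli are pairwise coprime; N = 7·5·3 = 105.
N/7 = 15; 15 ≡ 1 (mod 7), inverse 1.
N/5 = 21; 21 ≡ 1 (mod 5), inverse 1.
N/3 = 35; 35 ≡ 2 (mod 3); 2·2 ≡ 1, so inverse 2.
x ≡ 4·15·1 + 1·21·1 + 2·35·2 = 221.
221 mod 105 = 11.

11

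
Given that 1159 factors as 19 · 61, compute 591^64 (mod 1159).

Mod 19: 591 ≡ 2; by Fermat, exponent reduces to 64 mod 18 = 10; 2^10 ≡ 17 (mod 19).
Mod 61: 591 ≡ 42; by Fermat, exponent reduces to 64 mod 60 = 4; 42^4 ≡ 25 (mod 61).
Combine by CRT: x ≡ 17 (mod 19), x ≡ 25 (mod 61) ⇒ x ≡ 1062 (mod 1159).

1062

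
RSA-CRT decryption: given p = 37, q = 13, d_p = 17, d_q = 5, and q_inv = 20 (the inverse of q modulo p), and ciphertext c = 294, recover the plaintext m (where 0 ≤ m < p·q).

463

m₁ = c^(d_p) mod p: c ≡ 35 (mod 37), and 35^17 mod 37 = 19.
m₂ = c^(d_q) mod q: c ≡ 8 (mod 13), and 8^5 mod 13 = 8.
h = q_inv·(m₁ − m₂) mod p = 20·(19 − 8) mod 37 = 35.
m = m₂ + h·q = 8 + 35·13 = 463.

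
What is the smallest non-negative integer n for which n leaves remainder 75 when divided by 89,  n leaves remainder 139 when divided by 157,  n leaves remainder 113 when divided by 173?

2197040

The moduli are pairwise coprime; M = 89·157·173 = 2417329.
M/89 = 27161; 27161 ≡ 16 (mod 89); 16·39 ≡ 1, so inverse 39.
M/157 = 15397; 15397 ≡ 11 (mod 157); 11·100 ≡ 1, so inverse 100.
M/173 = 13973; 13973 ≡ 133 (mod 173); 133·160 ≡ 1, so inverse 160.
n ≡ 75·27161·39 + 139·15397·100 + 113·13973·160 = 546096065.
546096065 mod 2417329 = 2197040.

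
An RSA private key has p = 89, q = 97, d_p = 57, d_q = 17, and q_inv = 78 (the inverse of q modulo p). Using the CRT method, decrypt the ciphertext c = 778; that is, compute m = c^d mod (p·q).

8270

m₁ = c^(d_p) mod p: c ≡ 66 (mod 89), and 66^57 mod 89 = 82.
m₂ = c^(d_q) mod q: c ≡ 2 (mod 97), and 2^17 mod 97 = 25.
h = q_inv·(m₁ − m₂) mod p = 78·(82 − 25) mod 89 = 85.
m = m₂ + h·q = 25 + 85·97 = 8270.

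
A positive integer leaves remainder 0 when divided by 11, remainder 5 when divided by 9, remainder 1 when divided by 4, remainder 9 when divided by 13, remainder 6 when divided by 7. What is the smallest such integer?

The moduli are pairwise coprime; N = 11·9·4·13·7 = 36036.
N/11 = 3276; 3276 ≡ 9 (mod 11); 9·5 ≡ 1, so inverse 5.
N/9 = 4004; 4004 ≡ 8 (mod 9); 8·8 ≡ 1, so inverse 8.
N/4 = 9009; 9009 ≡ 1 (mod 4), inverse 1.
N/13 = 2772; 2772 ≡ 3 (mod 13); 3·9 ≡ 1, so inverse 9.
N/7 = 5148; 5148 ≡ 3 (mod 7); 3·5 ≡ 1, so inverse 5.
t ≡ 0·3276·5 + 5·4004·8 + 1·9009·1 + 9·2772·9 + 6·5148·5 = 548141.
548141 mod 36036 = 7601.

7601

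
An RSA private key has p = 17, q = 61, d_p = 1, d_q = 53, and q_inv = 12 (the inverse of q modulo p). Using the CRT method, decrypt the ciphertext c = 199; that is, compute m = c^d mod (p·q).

m₁ = c^(d_p) mod p: c ≡ 12 (mod 17), and 12^1 mod 17 = 12.
m₂ = c^(d_q) mod q: c ≡ 16 (mod 61), and 16^53 mod 61 = 57.
h = q_inv·(m₁ − m₂) mod p = 12·(12 − 57) mod 17 = 4.
m = m₂ + h·q = 57 + 4·61 = 301.

301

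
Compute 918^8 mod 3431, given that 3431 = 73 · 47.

Mod 73: 918 ≡ 42; 42^8 ≡ 4 (mod 73).
Mod 47: 918 ≡ 25; 25^8 ≡ 17 (mod 47).
Combine by CRT: x ≡ 4 (mod 73), x ≡ 17 (mod 47) ⇒ x ≡ 1756 (mod 3431).

1756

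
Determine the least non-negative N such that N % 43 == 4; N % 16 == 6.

Combine the congruences pairwise.
From N ≡ 4 (mod 43) write N = 4 + 43t. Substituting into N ≡ 6 (mod 16) gives 43t ≡ 2 (mod 16), and since 11⁻¹ ≡ 3 (mod 16), t ≡ 6. Hence N ≡ 4 + 43·6 = 262 (mod 688).

262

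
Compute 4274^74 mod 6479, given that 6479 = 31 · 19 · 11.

3573

Mod 31: 4274 ≡ 27; by Fermat, exponent reduces to 74 mod 30 = 14; 27^14 ≡ 8 (mod 31).
Mod 19: 4274 ≡ 18; by Fermat, exponent reduces to 74 mod 18 = 2; 18^2 ≡ 1 (mod 19).
Mod 11: 4274 ≡ 6; by Fermat, exponent reduces to 74 mod 10 = 4; 6^4 ≡ 9 (mod 11).
Combine by CRT: x ≡ 8 (mod 31), x ≡ 1 (mod 19), x ≡ 9 (mod 11) ⇒ x ≡ 3573 (mod 6479).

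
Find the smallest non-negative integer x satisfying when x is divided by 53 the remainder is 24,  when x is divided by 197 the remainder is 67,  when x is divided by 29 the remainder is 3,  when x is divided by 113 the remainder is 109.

The moduli are pairwise coprime; N = 53·197·29·113 = 34215157.
N/53 = 645569; 645569 ≡ 29 (mod 53); 29·11 ≡ 1, so inverse 11.
N/197 = 173681; 173681 ≡ 124 (mod 197); 124·170 ≡ 1, so inverse 170.
N/29 = 1179833; 1179833 ≡ 26 (mod 29); 26·19 ≡ 1, so inverse 19.
N/113 = 302789; 302789 ≡ 62 (mod 113); 62·31 ≡ 1, so inverse 31.
x ≡ 24·645569·11 + 67·173681·170 + 3·1179833·19 + 109·302789·31 = 3239031318.
3239031318 mod 34215157 = 22806560.

22806560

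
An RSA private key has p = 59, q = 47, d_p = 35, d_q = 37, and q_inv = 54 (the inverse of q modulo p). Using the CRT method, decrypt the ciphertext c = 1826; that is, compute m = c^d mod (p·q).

2457

m₁ = c^(d_p) mod p: c ≡ 56 (mod 59), and 56^35 mod 59 = 38.
m₂ = c^(d_q) mod q: c ≡ 40 (mod 47), and 40^37 mod 47 = 13.
h = q_inv·(m₁ − m₂) mod p = 54·(38 − 13) mod 59 = 52.
m = m₂ + h·q = 13 + 52·47 = 2457.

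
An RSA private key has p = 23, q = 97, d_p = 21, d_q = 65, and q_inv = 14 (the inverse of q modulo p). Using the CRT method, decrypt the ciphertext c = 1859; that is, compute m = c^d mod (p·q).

1558

m₁ = c^(d_p) mod p: c ≡ 19 (mod 23), and 19^21 mod 23 = 17.
m₂ = c^(d_q) mod q: c ≡ 16 (mod 97), and 16^65 mod 97 = 6.
h = q_inv·(m₁ − m₂) mod p = 14·(17 − 6) mod 23 = 16.
m = m₂ + h·q = 6 + 16·97 = 1558.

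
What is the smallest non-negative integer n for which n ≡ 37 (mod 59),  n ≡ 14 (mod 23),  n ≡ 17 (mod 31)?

From n ≡ 37 (mod 59) write n = 37 + 59t. Substituting into n ≡ 14 (mod 23) gives 59t ≡ 0 (mod 23), and since 13⁻¹ ≡ 16 (mod 23), t ≡ 0. Hence n ≡ 37 + 59·0 = 37 (mod 1357).
From n ≡ 37 (mod 1357) write n = 37 + 1357t. Substituting into n ≡ 17 (mod 31) gives 1357t ≡ 11 (mod 31), and since 24⁻¹ ≡ 22 (mod 31), t ≡ 25. Hence n ≡ 37 + 1357·25 = 33962 (mod 42067).

33962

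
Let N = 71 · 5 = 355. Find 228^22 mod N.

Mod 71: 228 ≡ 15; 15^22 ≡ 29 (mod 71).
Mod 5: 228 ≡ 3; by Fermat, exponent reduces to 22 mod 4 = 2; 3^2 ≡ 4 (mod 5).
Combine by CRT: x ≡ 29 (mod 71), x ≡ 4 (mod 5) ⇒ x ≡ 29 (mod 355).

29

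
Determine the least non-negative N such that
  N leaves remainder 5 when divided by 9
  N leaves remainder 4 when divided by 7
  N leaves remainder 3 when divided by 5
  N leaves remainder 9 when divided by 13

From N ≡ 5 (mod 9) write N = 5 + 9t. Substituting into N ≡ 4 (mod 7) gives 9t ≡ 6 (mod 7), and since 2⁻¹ ≡ 4 (mod 7), t ≡ 3. Hence N ≡ 5 + 9·3 = 32 (mod 63).
From N ≡ 32 (mod 63) write N = 32 + 63t. Substituting into N ≡ 3 (mod 5) gives 63t ≡ 1 (mod 5), and since 3⁻¹ ≡ 2 (mod 5), t ≡ 2. Hence N ≡ 32 + 63·2 = 158 (mod 315).
From N ≡ 158 (mod 315) write N = 158 + 315t. Substituting into N ≡ 9 (mod 13) gives 315t ≡ 7 (mod 13), and since 3⁻¹ ≡ 9 (mod 13), t ≡ 11. Hence N ≡ 158 + 315·11 = 3623 (mod 4095).

3623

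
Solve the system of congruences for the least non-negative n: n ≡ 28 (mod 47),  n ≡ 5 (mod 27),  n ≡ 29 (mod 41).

15773

The moduli are pairwise coprime; M = 47·27·41 = 52029.
M/47 = 1107; 1107 ≡ 26 (mod 47); 26·38 ≡ 1, so inverse 38.
M/27 = 1927; 1927 ≡ 10 (mod 27); 10·19 ≡ 1, so inverse 19.
M/41 = 1269; 1269 ≡ 39 (mod 41); 39·20 ≡ 1, so inverse 20.
n ≡ 28·1107·38 + 5·1927·19 + 29·1269·20 = 2096933.
2096933 mod 52029 = 15773.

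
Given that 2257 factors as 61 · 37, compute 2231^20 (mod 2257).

Mod 61: 2231 ≡ 35; 35^20 ≡ 13 (mod 61).
Mod 37: 2231 ≡ 11; 11^20 ≡ 10 (mod 37).
Combine by CRT: x ≡ 13 (mod 61), x ≡ 10 (mod 37) ⇒ x ≡ 1416 (mod 2257).

1416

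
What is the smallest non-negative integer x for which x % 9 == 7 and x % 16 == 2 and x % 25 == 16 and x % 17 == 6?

From x ≡ 7 (mod 9) write x = 7 + 9t. Substituting into x ≡ 2 (mod 16) gives 9t ≡ 11 (mod 16), and since 9⁻¹ ≡ 9 (mod 16), t ≡ 3. Hence x ≡ 7 + 9·3 = 34 (mod 144).
From x ≡ 34 (mod 144) write x = 34 + 144t. Substituting into x ≡ 16 (mod 25) gives 144t ≡ 7 (mod 25), and since 19⁻¹ ≡ 4 (mod 25), t ≡ 3. Hence x ≡ 34 + 144·3 = 466 (mod 3600).
From x ≡ 466 (mod 3600) write x = 466 + 3600t. Substituting into x ≡ 6 (mod 17) gives 3600t ≡ 16 (mod 17), and since 13⁻¹ ≡ 4 (mod 17), t ≡ 13. Hence x ≡ 466 + 3600·13 = 47266 (mod 61200).

47266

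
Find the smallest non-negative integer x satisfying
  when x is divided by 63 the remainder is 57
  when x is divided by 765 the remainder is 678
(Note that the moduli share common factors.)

1443

Combine the congruences pairwise.
gcd(63, 765) = 9 and 9 | (678 − 57), so the pair is consistent; merging gives x ≡ 1443 (mod 5355), where 5355 = lcm(63, 765).
The solution is unique modulo lcm(63, 765) = 5355.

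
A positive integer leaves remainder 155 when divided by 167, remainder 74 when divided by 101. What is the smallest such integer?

Combine the congruences pairwise.
From x ≡ 155 (mod 167) write x = 155 + 167t. Substituting into x ≡ 74 (mod 101) gives 167t ≡ 20 (mod 101), and since 66⁻¹ ≡ 75 (mod 101), t ≡ 86. Hence x ≡ 155 + 167·86 = 14517 (mod 16867).

14517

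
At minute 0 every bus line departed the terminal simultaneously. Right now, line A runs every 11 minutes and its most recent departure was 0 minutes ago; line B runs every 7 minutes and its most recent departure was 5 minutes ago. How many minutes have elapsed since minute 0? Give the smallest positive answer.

33

From t ≡ 0 (mod 11) write t = 0 + 11s. Substituting into t ≡ 5 (mod 7) gives 11s ≡ 5 (mod 7), and since 4⁻¹ ≡ 2 (mod 7), s ≡ 3. Hence t ≡ 0 + 11·3 = 33 (mod 77).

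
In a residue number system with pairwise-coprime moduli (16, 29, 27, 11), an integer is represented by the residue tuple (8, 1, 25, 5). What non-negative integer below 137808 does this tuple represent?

Combine the congruences pairwise.
From x ≡ 8 (mod 16) write x = 8 + 16t. Substituting into x ≡ 1 (mod 29) gives 16t ≡ 22 (mod 29), and since 16⁻¹ ≡ 20 (mod 29), t ≡ 5. Hence x ≡ 8 + 16·5 = 88 (mod 464).
From x ≡ 88 (mod 464) write x = 88 + 464t. Substituting into x ≡ 25 (mod 27) gives 464t ≡ 18 (mod 27), and since 5⁻¹ ≡ 11 (mod 27), t ≡ 9. Hence x ≡ 88 + 464·9 = 4264 (mod 12528).
From x ≡ 4264 (mod 12528) write x = 4264 + 12528t. Substituting into x ≡ 5 (mod 11) gives 12528t ≡ 9 (mod 11), and since 10⁻¹ ≡ 10 (mod 11), t ≡ 2. Hence x ≡ 4264 + 12528·2 = 29320 (mod 137808).

29320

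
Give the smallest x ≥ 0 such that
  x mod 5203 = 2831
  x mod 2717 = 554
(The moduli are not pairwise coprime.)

gcd(5203, 2717) = 11 and 11 | (554 − 2831), so the pair is consistent; merging gives x ≡ 788484 (mod 1285141), where 1285141 = lcm(5203, 2717).
The solution is unique modulo lcm(5203, 2717) = 1285141.

788484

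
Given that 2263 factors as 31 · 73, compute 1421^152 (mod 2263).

1172

Mod 31: 1421 ≡ 26; by Fermat, exponent reduces to 152 mod 30 = 2; 26^2 ≡ 25 (mod 31).
Mod 73: 1421 ≡ 34; by Fermat, exponent reduces to 152 mod 72 = 8; 34^8 ≡ 4 (mod 73).
Combine by CRT: x ≡ 25 (mod 31), x ≡ 4 (mod 73) ⇒ x ≡ 1172 (mod 2263).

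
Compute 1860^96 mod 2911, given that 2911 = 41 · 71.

Mod 41: 1860 ≡ 15; by Fermat, exponent reduces to 96 mod 40 = 16; 15^16 ≡ 37 (mod 41).
Mod 71: 1860 ≡ 14; by Fermat, exponent reduces to 96 mod 70 = 26; 14^26 ≡ 57 (mod 71).
Combine by CRT: x ≡ 37 (mod 41), x ≡ 57 (mod 71) ⇒ x ≡ 980 (mod 2911).

980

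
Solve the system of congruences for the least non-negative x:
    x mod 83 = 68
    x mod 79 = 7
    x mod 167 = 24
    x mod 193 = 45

70629167

From x ≡ 68 (mod 83) write x = 68 + 83t. Substituting into x ≡ 7 (mod 79) gives 83t ≡ 18 (mod 79), and since 4⁻¹ ≡ 20 (mod 79), t ≡ 44. Hence x ≡ 68 + 83·44 = 3720 (mod 6557).
From x ≡ 3720 (mod 6557) write x = 3720 + 6557t. Substituting into x ≡ 24 (mod 167) gives 6557t ≡ 145 (mod 167), and since 44⁻¹ ≡ 19 (mod 167), t ≡ 83. Hence x ≡ 3720 + 6557·83 = 547951 (mod 1095019).
From x ≡ 547951 (mod 1095019) write x = 547951 + 1095019t. Substituting into x ≡ 45 (mod 193) gives 1095019t ≡ 21 (mod 193), and since 130⁻¹ ≡ 49 (mod 193), t ≡ 64. Hence x ≡ 547951 + 1095019·64 = 70629167 (mod 211338667).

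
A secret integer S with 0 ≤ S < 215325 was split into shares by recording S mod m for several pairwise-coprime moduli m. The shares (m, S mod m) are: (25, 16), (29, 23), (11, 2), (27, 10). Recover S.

The moduli are pairwise coprime; N = 25·29·11·27 = 215325.
N/25 = 8613; 8613 ≡ 13 (mod 25); 13·2 ≡ 1, so inverse 2.
N/29 = 7425; 7425 ≡ 1 (mod 29), inverse 1.
N/11 = 19575; 19575 ≡ 6 (mod 11); 6·2 ≡ 1, so inverse 2.
N/27 = 7975; 7975 ≡ 10 (mod 27); 10·19 ≡ 1, so inverse 19.
S ≡ 16·8613·2 + 23·7425·1 + 2·19575·2 + 10·7975·19 = 2039941.
2039941 mod 215325 = 102016.

102016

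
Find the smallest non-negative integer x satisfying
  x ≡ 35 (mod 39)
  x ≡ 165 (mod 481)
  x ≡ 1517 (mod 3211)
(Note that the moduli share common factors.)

68948

gcd(39, 481) = 13 and 13 | (165 − 35), so the pair is consistent; merging gives x ≡ 1127 (mod 1443), where 1443 = lcm(39, 481).
gcd(1443, 3211) = 13 and 13 | (1517 − 1127), so the pair is consistent; merging gives x ≡ 68948 (mod 356421), where 356421 = lcm(1443, 3211).
The solution is unique modulo lcm(39, 481, 3211) = 356421.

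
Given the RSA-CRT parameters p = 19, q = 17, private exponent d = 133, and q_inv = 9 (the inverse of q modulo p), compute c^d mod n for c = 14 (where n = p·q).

250

d_p = d mod (p−1) = 133 mod 18 = 7; d_q = d mod (q−1) = 5.
m₁ = c^(d_p) mod p: c ≡ 14 (mod 19), and 14^7 mod 19 = 3.
m₂ = c^(d_q) mod q: c ≡ 14 (mod 17), and 14^5 mod 17 = 12.
h = q_inv·(m₁ − m₂) mod p = 9·(3 − 12) mod 19 = 14.
m = m₂ + h·q = 12 + 14·17 = 250.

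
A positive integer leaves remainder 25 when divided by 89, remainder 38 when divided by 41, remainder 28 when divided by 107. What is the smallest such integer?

331728

Combine the congruences pairwise.
From k ≡ 25 (mod 89) write k = 25 + 89t. Substituting into k ≡ 38 (mod 41) gives 89t ≡ 13 (mod 41), and since 7⁻¹ ≡ 6 (mod 41), t ≡ 37. Hence k ≡ 25 + 89·37 = 3318 (mod 3649).
From k ≡ 3318 (mod 3649) write k = 3318 + 3649t. Substituting into k ≡ 28 (mod 107) gives 3649t ≡ 27 (mod 107), and since 11⁻¹ ≡ 39 (mod 107), t ≡ 90. Hence k ≡ 3318 + 3649·90 = 331728 (mod 390443).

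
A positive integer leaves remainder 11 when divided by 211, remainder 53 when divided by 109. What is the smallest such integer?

Combine the congruences pairwise.
From n ≡ 11 (mod 211) write n = 11 + 211t. Substituting into n ≡ 53 (mod 109) gives 211t ≡ 42 (mod 109), and since 102⁻¹ ≡ 31 (mod 109), t ≡ 103. Hence n ≡ 11 + 211·103 = 21744 (mod 22999).

21744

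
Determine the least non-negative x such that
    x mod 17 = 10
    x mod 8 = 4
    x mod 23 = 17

The moduli are pairwise coprime; N = 17·8·23 = 3128.
N/17 = 184; 184 ≡ 14 (mod 17); 14·11 ≡ 1, so inverse 11.
N/8 = 391; 391 ≡ 7 (mod 8); 7·7 ≡ 1, so inverse 7.
N/23 = 136; 136 ≡ 21 (mod 23); 21·11 ≡ 1, so inverse 11.
x ≡ 10·184·11 + 4·391·7 + 17·136·11 = 56620.
56620 mod 3128 = 316.

316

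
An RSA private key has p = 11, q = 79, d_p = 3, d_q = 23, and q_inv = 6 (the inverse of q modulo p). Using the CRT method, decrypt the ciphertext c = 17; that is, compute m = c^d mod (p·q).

m₁ = c^(d_p) mod p: c ≡ 6 (mod 11), and 6^3 mod 11 = 7.
m₂ = c^(d_q) mod q: c ≡ 17 (mod 79), and 17^23 mod 79 = 58.
h = q_inv·(m₁ − m₂) mod p = 6·(7 − 58) mod 11 = 2.
m = m₂ + h·q = 58 + 2·79 = 216.

216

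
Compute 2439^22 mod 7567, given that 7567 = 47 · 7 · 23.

921

Mod 47: 2439 ≡ 42; 42^22 ≡ 28 (mod 47).
Mod 7: 2439 ≡ 3; by Fermat, exponent reduces to 22 mod 6 = 4; 3^4 ≡ 4 (mod 7).
Mod 23: 2439 ≡ 1; since 22 | 22, by Fermat 1^22 ≡ 1 (mod 23).
Combine by CRT: x ≡ 28 (mod 47), x ≡ 4 (mod 7), x ≡ 1 (mod 23) ⇒ x ≡ 921 (mod 7567).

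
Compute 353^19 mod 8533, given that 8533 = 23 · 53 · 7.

Mod 23: 353 ≡ 8; 8^19 ≡ 4 (mod 23).
Mod 53: 353 ≡ 35; 35^19 ≡ 14 (mod 53).
Mod 7: 353 ≡ 3; by Fermat, exponent reduces to 19 mod 6 = 1; 3^1 ≡ 3 (mod 7).
Combine by CRT: x ≡ 4 (mod 23), x ≡ 14 (mod 53), x ≡ 3 (mod 7) ⇒ x ≡ 8123 (mod 8533).

8123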